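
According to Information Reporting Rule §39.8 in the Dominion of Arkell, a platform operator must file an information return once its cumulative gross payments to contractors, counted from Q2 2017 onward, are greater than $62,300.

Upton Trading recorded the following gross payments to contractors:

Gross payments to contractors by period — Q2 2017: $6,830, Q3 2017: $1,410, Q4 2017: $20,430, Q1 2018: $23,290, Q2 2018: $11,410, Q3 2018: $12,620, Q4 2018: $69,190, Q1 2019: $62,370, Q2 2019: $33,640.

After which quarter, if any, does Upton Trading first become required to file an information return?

Through Q2 2017: $6,830
Through Q3 2017: $8,240
Through Q4 2017: $28,670
Through Q1 2018: $51,960
Through Q2 2018: $63,370 ← exceeds threshold

Q2 2018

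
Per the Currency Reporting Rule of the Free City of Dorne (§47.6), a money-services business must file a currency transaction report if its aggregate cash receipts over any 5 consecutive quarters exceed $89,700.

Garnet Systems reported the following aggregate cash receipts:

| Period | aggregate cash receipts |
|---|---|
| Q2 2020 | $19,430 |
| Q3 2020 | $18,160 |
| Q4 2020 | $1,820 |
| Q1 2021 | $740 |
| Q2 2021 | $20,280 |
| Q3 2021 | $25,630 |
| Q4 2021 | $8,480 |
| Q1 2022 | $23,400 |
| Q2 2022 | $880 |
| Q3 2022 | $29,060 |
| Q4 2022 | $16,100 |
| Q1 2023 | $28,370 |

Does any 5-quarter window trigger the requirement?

Q2 2020–Q2 2021: $19,430 + $18,160 + $1,820 + $740 + $20,280 = $60,430 (under)
Q3 2020–Q3 2021: $18,160 + $1,820 + $740 + $20,280 + $25,630 = $66,630 (under)
Q4 2020–Q4 2021: $1,820 + $740 + $20,280 + $25,630 + $8,480 = $56,950 (under)
Q1 2021–Q1 2022: $740 + $20,280 + $25,630 + $8,480 + $23,400 = $78,530 (under)
Q2 2021–Q2 2022: $20,280 + $25,630 + $8,480 + $23,400 + $880 = $78,670 (under)
Q3 2021–Q3 2022: $25,630 + $8,480 + $23,400 + $880 + $29,060 = $87,450 (under)
Q4 2021–Q4 2022: $8,480 + $23,400 + $880 + $29,060 + $16,100 = $77,920 (under)
Q1 2022–Q1 2023: $23,400 + $880 + $29,060 + $16,100 + $28,370 = $97,810 (over)
At least one window exceeds $89,700.

Yes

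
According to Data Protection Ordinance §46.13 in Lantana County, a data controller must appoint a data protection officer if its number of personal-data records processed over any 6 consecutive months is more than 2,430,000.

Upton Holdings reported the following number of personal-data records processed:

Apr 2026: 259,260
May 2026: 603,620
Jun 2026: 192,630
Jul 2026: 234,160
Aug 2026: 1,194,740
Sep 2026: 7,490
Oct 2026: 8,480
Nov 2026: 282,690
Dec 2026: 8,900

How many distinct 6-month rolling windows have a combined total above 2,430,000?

Apr 2026–Sep 2026: 259,260 + 603,620 + 192,630 + 234,160 + 1,194,740 + 7,490 = 2,491,900 (over)
May 2026–Oct 2026: 603,620 + 192,630 + 234,160 + 1,194,740 + 7,490 + 8,480 = 2,241,120 (under)
Jun 2026–Nov 2026: 192,630 + 234,160 + 1,194,740 + 7,490 + 8,480 + 282,690 = 1,920,190 (under)
Jul 2026–Dec 2026: 234,160 + 1,194,740 + 7,490 + 8,480 + 282,690 + 8,900 = 1,736,460 (under)
1 window exceeds the threshold.

1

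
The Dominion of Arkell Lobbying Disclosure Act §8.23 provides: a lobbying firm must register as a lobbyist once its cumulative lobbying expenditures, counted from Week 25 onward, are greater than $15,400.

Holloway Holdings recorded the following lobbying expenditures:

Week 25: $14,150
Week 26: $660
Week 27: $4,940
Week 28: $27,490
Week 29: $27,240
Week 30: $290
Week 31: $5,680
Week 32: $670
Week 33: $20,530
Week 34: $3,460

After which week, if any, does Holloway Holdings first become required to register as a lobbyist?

Through Week 25: $14,150
Through Week 26: $14,810
Through Week 27: $19,750 ← exceeds threshold

Week 27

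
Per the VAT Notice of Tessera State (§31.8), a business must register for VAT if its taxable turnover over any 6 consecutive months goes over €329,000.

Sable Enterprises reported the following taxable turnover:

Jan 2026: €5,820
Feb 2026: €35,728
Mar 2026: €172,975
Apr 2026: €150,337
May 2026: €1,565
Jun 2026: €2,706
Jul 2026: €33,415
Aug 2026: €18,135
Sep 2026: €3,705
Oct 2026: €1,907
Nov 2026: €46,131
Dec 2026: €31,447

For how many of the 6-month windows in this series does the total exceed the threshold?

3

Jan 2026–Jun 2026: €5,820 + €35,728 + €172,975 + €150,337 + €1,565 + €2,706 = €369,131 (over)
Feb 2026–Jul 2026: €35,728 + €172,975 + €150,337 + €1,565 + €2,706 + €33,415 = €396,726 (over)
Mar 2026–Aug 2026: €172,975 + €150,337 + €1,565 + €2,706 + €33,415 + €18,135 = €379,133 (over)
Apr 2026–Sep 2026: €150,337 + €1,565 + €2,706 + €33,415 + €18,135 + €3,705 = €209,863 (under)
May 2026–Oct 2026: €1,565 + €2,706 + €33,415 + €18,135 + €3,705 + €1,907 = €61,433 (under)
Jun 2026–Nov 2026: €2,706 + €33,415 + €18,135 + €3,705 + €1,907 + €46,131 = €105,999 (under)
Jul 2026–Dec 2026: €33,415 + €18,135 + €3,705 + €1,907 + €46,131 + €31,447 = €134,740 (under)
3 windows exceed the threshold.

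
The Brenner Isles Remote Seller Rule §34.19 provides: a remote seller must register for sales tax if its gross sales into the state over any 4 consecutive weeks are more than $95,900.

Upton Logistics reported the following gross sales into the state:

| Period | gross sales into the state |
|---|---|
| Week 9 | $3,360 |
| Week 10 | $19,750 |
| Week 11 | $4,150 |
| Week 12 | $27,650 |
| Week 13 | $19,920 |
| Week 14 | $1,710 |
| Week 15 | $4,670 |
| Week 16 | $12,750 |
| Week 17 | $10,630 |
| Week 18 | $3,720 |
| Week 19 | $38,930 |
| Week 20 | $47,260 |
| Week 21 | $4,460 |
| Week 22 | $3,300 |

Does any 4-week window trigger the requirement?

Week 9–Week 12: $3,360 + $19,750 + $4,150 + $27,650 = $54,910 (under)
Week 10–Week 13: $19,750 + $4,150 + $27,650 + $19,920 = $71,470 (under)
Week 11–Week 14: $4,150 + $27,650 + $19,920 + $1,710 = $53,430 (under)
Week 12–Week 15: $27,650 + $19,920 + $1,710 + $4,670 = $53,950 (under)
Week 13–Week 16: $19,920 + $1,710 + $4,670 + $12,750 = $39,050 (under)
Week 14–Week 17: $1,710 + $4,670 + $12,750 + $10,630 = $29,760 (under)
Week 15–Week 18: $4,670 + $12,750 + $10,630 + $3,720 = $31,770 (under)
Week 16–Week 19: $12,750 + $10,630 + $3,720 + $38,930 = $66,030 (under)
Week 17–Week 20: $10,630 + $3,720 + $38,930 + $47,260 = $100,540 (over)
Week 18–Week 21: $3,720 + $38,930 + $47,260 + $4,460 = $94,370 (under)
Week 19–Week 22: $38,930 + $47,260 + $4,460 + $3,300 = $93,950 (under)
At least one window exceeds $95,900.

Yes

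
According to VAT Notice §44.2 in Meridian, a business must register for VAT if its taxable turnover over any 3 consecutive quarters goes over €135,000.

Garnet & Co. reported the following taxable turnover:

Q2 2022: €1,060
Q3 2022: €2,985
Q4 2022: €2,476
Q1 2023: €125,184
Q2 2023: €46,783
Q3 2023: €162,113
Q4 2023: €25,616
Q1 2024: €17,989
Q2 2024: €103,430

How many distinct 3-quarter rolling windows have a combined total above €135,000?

Q2 2022–Q4 2022: €1,060 + €2,985 + €2,476 = €6,521 (under)
Q3 2022–Q1 2023: €2,985 + €2,476 + €125,184 = €130,645 (under)
Q4 2022–Q2 2023: €2,476 + €125,184 + €46,783 = €174,443 (over)
Q1 2023–Q3 2023: €125,184 + €46,783 + €162,113 = €334,080 (over)
Q2 2023–Q4 2023: €46,783 + €162,113 + €25,616 = €234,512 (over)
Q3 2023–Q1 2024: €162,113 + €25,616 + €17,989 = €205,718 (over)
Q4 2023–Q2 2024: €25,616 + €17,989 + €103,430 = €147,035 (over)
5 windows exceed the threshold.

5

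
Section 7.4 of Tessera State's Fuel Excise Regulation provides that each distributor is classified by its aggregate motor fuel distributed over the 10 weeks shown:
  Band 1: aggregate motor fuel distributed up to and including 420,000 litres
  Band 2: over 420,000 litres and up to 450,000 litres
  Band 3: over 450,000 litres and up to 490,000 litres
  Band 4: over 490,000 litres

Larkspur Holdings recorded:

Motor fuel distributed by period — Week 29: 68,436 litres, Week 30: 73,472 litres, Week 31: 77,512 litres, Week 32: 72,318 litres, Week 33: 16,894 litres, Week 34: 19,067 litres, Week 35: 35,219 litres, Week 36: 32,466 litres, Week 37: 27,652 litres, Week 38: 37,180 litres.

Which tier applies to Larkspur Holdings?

Aggregate motor fuel distributed: 68,436 litres + 73,472 litres + 77,512 litres + 72,318 litres + 16,894 litres + 19,067 litres + 35,219 litres + 32,466 litres + 27,652 litres + 37,180 litres = 460,216 litres.
450,000 litres < 460,216 litres ≤ 490,000 litres, so Band 3 applies.

Band 3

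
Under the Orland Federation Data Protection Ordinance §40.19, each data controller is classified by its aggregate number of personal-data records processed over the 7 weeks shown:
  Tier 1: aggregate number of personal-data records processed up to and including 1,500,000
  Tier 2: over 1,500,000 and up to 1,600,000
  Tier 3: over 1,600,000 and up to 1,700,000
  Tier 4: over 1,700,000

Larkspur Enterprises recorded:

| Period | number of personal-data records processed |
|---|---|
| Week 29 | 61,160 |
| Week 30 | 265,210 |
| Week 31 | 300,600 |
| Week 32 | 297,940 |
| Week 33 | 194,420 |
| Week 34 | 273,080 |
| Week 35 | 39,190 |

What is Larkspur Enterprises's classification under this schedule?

Tier 1

Aggregate number of personal-data records processed: 61,160 + 265,210 + 300,600 + 297,940 + 194,420 + 273,080 + 39,190 = 1,431,600.
1,431,600 ≤ 1,500,000, so Tier 1 applies.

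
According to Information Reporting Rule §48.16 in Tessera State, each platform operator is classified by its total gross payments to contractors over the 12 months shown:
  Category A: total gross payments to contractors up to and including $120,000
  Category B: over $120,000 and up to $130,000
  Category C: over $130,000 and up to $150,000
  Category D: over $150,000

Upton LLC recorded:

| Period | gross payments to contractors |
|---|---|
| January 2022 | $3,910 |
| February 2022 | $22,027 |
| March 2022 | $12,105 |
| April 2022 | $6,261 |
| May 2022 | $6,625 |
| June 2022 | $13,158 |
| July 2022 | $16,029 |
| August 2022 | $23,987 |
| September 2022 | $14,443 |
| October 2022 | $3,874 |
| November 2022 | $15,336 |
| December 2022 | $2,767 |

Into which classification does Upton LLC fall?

Category C

Total gross payments to contractors: $3,910 + $22,027 + $12,105 + $6,261 + $6,625 + $13,158 + $16,029 + $23,987 + $14,443 + $3,874 + $15,336 + $2,767 = $140,522.
$130,000 < $140,522 ≤ $150,000, so Category C applies.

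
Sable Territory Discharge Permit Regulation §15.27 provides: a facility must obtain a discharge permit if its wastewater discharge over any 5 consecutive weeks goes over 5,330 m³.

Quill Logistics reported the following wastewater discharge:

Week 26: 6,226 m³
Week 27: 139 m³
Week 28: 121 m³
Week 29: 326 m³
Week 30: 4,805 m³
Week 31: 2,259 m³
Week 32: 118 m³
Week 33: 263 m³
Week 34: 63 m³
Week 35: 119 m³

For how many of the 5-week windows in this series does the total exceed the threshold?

5

Week 26–Week 30: 6,226 m³ + 139 m³ + 121 m³ + 326 m³ + 4,805 m³ = 11,617 m³ (over)
Week 27–Week 31: 139 m³ + 121 m³ + 326 m³ + 4,805 m³ + 2,259 m³ = 7,650 m³ (over)
Week 28–Week 32: 121 m³ + 326 m³ + 4,805 m³ + 2,259 m³ + 118 m³ = 7,629 m³ (over)
Week 29–Week 33: 326 m³ + 4,805 m³ + 2,259 m³ + 118 m³ + 263 m³ = 7,771 m³ (over)
Week 30–Week 34: 4,805 m³ + 2,259 m³ + 118 m³ + 263 m³ + 63 m³ = 7,508 m³ (over)
Week 31–Week 35: 2,259 m³ + 118 m³ + 263 m³ + 63 m³ + 119 m³ = 2,822 m³ (under)
5 windows exceed the threshold.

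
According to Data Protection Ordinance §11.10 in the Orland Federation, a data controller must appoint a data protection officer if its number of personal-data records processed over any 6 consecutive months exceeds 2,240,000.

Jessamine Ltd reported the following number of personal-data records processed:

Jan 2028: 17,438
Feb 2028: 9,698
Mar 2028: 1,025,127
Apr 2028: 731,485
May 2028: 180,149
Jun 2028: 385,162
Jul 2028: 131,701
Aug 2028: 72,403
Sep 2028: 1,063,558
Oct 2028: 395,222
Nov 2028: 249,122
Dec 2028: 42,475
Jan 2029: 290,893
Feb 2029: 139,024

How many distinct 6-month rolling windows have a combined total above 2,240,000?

5

Jan 2028–Jun 2028: 17,438 + 9,698 + 1,025,127 + 731,485 + 180,149 + 385,162 = 2,349,059 (over)
Feb 2028–Jul 2028: 9,698 + 1,025,127 + 731,485 + 180,149 + 385,162 + 131,701 = 2,463,322 (over)
Mar 2028–Aug 2028: 1,025,127 + 731,485 + 180,149 + 385,162 + 131,701 + 72,403 = 2,526,027 (over)
Apr 2028–Sep 2028: 731,485 + 180,149 + 385,162 + 131,701 + 72,403 + 1,063,558 = 2,564,458 (over)
May 2028–Oct 2028: 180,149 + 385,162 + 131,701 + 72,403 + 1,063,558 + 395,222 = 2,228,195 (under)
Jun 2028–Nov 2028: 385,162 + 131,701 + 72,403 + 1,063,558 + 395,222 + 249,122 = 2,297,168 (over)
Jul 2028–Dec 2028: 131,701 + 72,403 + 1,063,558 + 395,222 + 249,122 + 42,475 = 1,954,481 (under)
Aug 2028–Jan 2029: 72,403 + 1,063,558 + 395,222 + 249,122 + 42,475 + 290,893 = 2,113,673 (under)
Sep 2028–Feb 2029: 1,063,558 + 395,222 + 249,122 + 42,475 + 290,893 + 139,024 = 2,180,294 (under)
5 windows exceed the threshold.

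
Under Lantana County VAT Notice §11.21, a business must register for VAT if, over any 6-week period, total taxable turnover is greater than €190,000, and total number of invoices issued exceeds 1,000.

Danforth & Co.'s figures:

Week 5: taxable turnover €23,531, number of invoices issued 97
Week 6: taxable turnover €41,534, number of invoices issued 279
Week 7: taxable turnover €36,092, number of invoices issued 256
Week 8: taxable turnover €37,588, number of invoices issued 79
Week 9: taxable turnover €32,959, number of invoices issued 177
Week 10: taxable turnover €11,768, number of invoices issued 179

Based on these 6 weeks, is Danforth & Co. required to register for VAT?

Total taxable turnover: €23,531 + €41,534 + €36,092 + €37,588 + €32,959 + €11,768 = €183,472 (≤ €190,000).
Total number of invoices issued: 97 + 279 + 256 + 79 + 177 + 179 = 1,067 (> 1,000).
The test is 'and': the rule requires both, and at least one is not exceeded.

No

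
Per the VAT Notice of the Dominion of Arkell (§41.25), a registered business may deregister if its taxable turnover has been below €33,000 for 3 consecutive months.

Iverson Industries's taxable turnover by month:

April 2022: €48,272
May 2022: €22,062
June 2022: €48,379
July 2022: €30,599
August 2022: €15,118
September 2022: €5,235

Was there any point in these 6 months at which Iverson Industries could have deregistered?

Yes

Months below €33,000: May 2022, July 2022, August 2022, September 2022.
Longest run of consecutive months below the threshold: 3.
3 ≥ 3, so Iverson Industries became eligible.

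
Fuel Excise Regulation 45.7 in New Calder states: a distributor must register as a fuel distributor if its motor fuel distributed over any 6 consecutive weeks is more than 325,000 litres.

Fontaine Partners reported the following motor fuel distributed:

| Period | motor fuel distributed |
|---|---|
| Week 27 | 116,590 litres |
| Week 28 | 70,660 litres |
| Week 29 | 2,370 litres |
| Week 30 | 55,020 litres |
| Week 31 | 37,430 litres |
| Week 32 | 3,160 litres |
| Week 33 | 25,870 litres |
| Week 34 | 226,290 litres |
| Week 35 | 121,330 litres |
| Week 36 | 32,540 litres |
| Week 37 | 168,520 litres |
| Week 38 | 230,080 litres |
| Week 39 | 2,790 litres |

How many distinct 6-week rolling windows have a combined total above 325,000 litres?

6

Week 27–Week 32: 116,590 litres + 70,660 litres + 2,370 litres + 55,020 litres + 37,430 litres + 3,160 litres = 285,230 litres (under)
Week 28–Week 33: 70,660 litres + 2,370 litres + 55,020 litres + 37,430 litres + 3,160 litres + 25,870 litres = 194,510 litres (under)
Week 29–Week 34: 2,370 litres + 55,020 litres + 37,430 litres + 3,160 litres + 25,870 litres + 226,290 litres = 350,140 litres (over)
Week 30–Week 35: 55,020 litres + 37,430 litres + 3,160 litres + 25,870 litres + 226,290 litres + 121,330 litres = 469,100 litres (over)
Week 31–Week 36: 37,430 litres + 3,160 litres + 25,870 litres + 226,290 litres + 121,330 litres + 32,540 litres = 446,620 litres (over)
Week 32–Week 37: 3,160 litres + 25,870 litres + 226,290 litres + 121,330 litres + 32,540 litres + 168,520 litres = 577,710 litres (over)
Week 33–Week 38: 25,870 litres + 226,290 litres + 121,330 litres + 32,540 litres + 168,520 litres + 230,080 litres = 804,630 litres (over)
Week 34–Week 39: 226,290 litres + 121,330 litres + 32,540 litres + 168,520 litres + 230,080 litres + 2,790 litres = 781,550 litres (over)
6 windows exceed the threshold.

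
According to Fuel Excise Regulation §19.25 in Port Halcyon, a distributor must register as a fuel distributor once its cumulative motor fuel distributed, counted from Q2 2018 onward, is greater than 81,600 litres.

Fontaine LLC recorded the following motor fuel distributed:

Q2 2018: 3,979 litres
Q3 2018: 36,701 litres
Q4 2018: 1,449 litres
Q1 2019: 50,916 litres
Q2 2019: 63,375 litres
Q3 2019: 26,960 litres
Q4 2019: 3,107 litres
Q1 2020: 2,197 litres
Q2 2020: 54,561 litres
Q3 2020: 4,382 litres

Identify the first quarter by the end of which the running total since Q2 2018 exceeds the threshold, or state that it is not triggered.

Q1 2019

Through Q2 2018: 3,979 litres
Through Q3 2018: 40,680 litres
Through Q4 2018: 42,129 litres
Through Q1 2019: 93,045 litres ← exceeds threshold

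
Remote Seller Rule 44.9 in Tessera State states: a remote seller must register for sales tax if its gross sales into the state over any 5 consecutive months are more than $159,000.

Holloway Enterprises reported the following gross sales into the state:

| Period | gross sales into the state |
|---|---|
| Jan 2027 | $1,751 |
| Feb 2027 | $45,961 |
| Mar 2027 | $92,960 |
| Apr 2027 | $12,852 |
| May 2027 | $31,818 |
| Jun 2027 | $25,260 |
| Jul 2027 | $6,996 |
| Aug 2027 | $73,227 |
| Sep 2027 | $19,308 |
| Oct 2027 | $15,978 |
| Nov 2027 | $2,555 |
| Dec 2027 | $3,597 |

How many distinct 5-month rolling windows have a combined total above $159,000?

Jan 2027–May 2027: $1,751 + $45,961 + $92,960 + $12,852 + $31,818 = $185,342 (over)
Feb 2027–Jun 2027: $45,961 + $92,960 + $12,852 + $31,818 + $25,260 = $208,851 (over)
Mar 2027–Jul 2027: $92,960 + $12,852 + $31,818 + $25,260 + $6,996 = $169,886 (over)
Apr 2027–Aug 2027: $12,852 + $31,818 + $25,260 + $6,996 + $73,227 = $150,153 (under)
May 2027–Sep 2027: $31,818 + $25,260 + $6,996 + $73,227 + $19,308 = $156,609 (under)
Jun 2027–Oct 2027: $25,260 + $6,996 + $73,227 + $19,308 + $15,978 = $140,769 (under)
Jul 2027–Nov 2027: $6,996 + $73,227 + $19,308 + $15,978 + $2,555 = $118,064 (under)
Aug 2027–Dec 2027: $73,227 + $19,308 + $15,978 + $2,555 + $3,597 = $114,665 (under)
3 windows exceed the threshold.

3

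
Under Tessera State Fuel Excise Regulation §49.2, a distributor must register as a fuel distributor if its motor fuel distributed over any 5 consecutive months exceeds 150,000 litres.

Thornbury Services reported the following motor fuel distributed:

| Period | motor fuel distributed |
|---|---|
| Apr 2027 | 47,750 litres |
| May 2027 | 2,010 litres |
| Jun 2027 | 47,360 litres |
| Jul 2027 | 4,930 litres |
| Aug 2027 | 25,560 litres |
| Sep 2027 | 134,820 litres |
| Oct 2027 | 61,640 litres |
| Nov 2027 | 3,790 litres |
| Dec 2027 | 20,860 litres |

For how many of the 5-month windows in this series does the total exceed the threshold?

Apr 2027–Aug 2027: 47,750 litres + 2,010 litres + 47,360 litres + 4,930 litres + 25,560 litres = 127,610 litres (under)
May 2027–Sep 2027: 2,010 litres + 47,360 litres + 4,930 litres + 25,560 litres + 134,820 litres = 214,680 litres (over)
Jun 2027–Oct 2027: 47,360 litres + 4,930 litres + 25,560 litres + 134,820 litres + 61,640 litres = 274,310 litres (over)
Jul 2027–Nov 2027: 4,930 litres + 25,560 litres + 134,820 litres + 61,640 litres + 3,790 litres = 230,740 litres (over)
Aug 2027–Dec 2027: 25,560 litres + 134,820 litres + 61,640 litres + 3,790 litres + 20,860 litres = 246,670 litres (over)
4 windows exceed the threshold.

4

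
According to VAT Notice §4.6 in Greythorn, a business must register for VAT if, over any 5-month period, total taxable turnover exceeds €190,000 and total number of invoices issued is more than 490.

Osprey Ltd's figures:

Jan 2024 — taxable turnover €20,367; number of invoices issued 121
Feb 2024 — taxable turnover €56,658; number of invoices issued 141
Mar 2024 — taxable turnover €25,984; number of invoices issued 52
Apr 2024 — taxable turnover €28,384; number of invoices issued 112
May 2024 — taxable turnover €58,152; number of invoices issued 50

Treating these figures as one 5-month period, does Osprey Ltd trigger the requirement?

Total taxable turnover: €20,367 + €56,658 + €25,984 + €28,384 + €58,152 = €189,545 (≤ €190,000).
Total number of invoices issued: 121 + 141 + 52 + 112 + 50 = 476 (≤ 490).
The test is 'and': the rule requires both, and at least one is not exceeded.

No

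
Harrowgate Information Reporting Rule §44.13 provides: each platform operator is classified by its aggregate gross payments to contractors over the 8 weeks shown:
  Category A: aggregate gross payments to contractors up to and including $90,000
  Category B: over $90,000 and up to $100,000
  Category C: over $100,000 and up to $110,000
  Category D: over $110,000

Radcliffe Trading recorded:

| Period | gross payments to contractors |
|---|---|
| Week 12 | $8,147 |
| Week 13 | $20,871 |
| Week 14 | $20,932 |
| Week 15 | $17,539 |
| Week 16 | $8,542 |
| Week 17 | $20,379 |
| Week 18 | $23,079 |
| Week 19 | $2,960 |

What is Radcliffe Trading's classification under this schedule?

Category D

Aggregate gross payments to contractors: $8,147 + $20,871 + $20,932 + $17,539 + $8,542 + $20,379 + $23,079 + $2,960 = $122,449.
$122,449 > $110,000, so Category D applies.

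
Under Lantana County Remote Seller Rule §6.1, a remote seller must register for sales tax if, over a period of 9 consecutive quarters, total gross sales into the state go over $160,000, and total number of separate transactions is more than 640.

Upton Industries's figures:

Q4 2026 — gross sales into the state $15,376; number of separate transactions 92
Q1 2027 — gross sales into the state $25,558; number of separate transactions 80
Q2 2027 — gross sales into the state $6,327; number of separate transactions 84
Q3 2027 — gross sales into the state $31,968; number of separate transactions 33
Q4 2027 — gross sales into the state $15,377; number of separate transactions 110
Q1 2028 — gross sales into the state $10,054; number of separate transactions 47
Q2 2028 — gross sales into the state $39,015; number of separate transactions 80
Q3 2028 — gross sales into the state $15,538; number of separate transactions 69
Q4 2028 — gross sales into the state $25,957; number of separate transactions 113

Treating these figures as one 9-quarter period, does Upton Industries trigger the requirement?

Total gross sales into the state: $15,376 + $25,558 + $6,327 + $31,968 + $15,377 + $10,054 + $39,015 + $15,538 + $25,957 = $185,170 (> $160,000).
Total number of separate transactions: 92 + 80 + 84 + 33 + 110 + 47 + 80 + 69 + 113 = 708 (> 640).
The test is 'and': both thresholds are exceeded.

Yes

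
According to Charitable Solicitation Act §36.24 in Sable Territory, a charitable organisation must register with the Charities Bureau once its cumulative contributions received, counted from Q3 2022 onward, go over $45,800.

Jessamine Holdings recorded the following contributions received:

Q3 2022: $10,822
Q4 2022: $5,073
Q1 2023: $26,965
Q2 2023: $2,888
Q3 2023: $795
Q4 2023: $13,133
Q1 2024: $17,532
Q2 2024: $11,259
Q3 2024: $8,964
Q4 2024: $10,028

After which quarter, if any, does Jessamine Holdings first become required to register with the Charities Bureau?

Q3 2023

Through Q3 2022: $10,822
Through Q4 2022: $15,895
Through Q1 2023: $42,860
Through Q2 2023: $45,748
Through Q3 2023: $46,543 ← exceeds threshold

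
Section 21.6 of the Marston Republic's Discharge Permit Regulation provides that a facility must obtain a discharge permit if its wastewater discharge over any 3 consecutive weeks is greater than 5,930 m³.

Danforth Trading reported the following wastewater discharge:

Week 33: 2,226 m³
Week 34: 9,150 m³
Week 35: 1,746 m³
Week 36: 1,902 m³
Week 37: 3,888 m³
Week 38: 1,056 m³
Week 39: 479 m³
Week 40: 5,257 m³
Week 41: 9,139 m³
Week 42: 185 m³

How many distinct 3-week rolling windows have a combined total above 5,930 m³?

7

Week 33–Week 35: 2,226 m³ + 9,150 m³ + 1,746 m³ = 13,122 m³ (over)
Week 34–Week 36: 9,150 m³ + 1,746 m³ + 1,902 m³ = 12,798 m³ (over)
Week 35–Week 37: 1,746 m³ + 1,902 m³ + 3,888 m³ = 7,536 m³ (over)
Week 36–Week 38: 1,902 m³ + 3,888 m³ + 1,056 m³ = 6,846 m³ (over)
Week 37–Week 39: 3,888 m³ + 1,056 m³ + 479 m³ = 5,423 m³ (under)
Week 38–Week 40: 1,056 m³ + 479 m³ + 5,257 m³ = 6,792 m³ (over)
Week 39–Week 41: 479 m³ + 5,257 m³ + 9,139 m³ = 14,875 m³ (over)
Week 40–Week 42: 5,257 m³ + 9,139 m³ + 185 m³ = 14,581 m³ (over)
7 windows exceed the threshold.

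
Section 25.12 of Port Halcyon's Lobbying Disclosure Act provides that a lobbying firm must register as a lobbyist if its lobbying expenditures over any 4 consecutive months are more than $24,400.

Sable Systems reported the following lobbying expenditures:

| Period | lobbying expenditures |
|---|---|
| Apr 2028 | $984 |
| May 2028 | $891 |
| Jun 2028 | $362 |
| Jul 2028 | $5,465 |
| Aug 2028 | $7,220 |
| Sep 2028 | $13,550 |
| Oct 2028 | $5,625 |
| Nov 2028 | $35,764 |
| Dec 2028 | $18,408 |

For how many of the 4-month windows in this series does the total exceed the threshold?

Apr 2028–Jul 2028: $984 + $891 + $362 + $5,465 = $7,702 (under)
May 2028–Aug 2028: $891 + $362 + $5,465 + $7,220 = $13,938 (under)
Jun 2028–Sep 2028: $362 + $5,465 + $7,220 + $13,550 = $26,597 (over)
Jul 2028–Oct 2028: $5,465 + $7,220 + $13,550 + $5,625 = $31,860 (over)
Aug 2028–Nov 2028: $7,220 + $13,550 + $5,625 + $35,764 = $62,159 (over)
Sep 2028–Dec 2028: $13,550 + $5,625 + $35,764 + $18,408 = $73,347 (over)
4 windows exceed the threshold.

4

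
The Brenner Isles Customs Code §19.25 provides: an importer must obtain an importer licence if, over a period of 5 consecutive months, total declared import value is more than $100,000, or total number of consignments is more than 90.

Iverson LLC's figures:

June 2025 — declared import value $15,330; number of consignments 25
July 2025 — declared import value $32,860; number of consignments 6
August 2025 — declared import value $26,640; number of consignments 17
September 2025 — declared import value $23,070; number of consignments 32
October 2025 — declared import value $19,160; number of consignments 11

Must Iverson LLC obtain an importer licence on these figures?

Yes

Total declared import value: $15,330 + $32,860 + $26,640 + $23,070 + $19,160 = $117,060 (> $100,000).
Total number of consignments: 25 + 6 + 17 + 32 + 11 = 91 (> 90).
The test is 'or': at least one threshold is exceeded.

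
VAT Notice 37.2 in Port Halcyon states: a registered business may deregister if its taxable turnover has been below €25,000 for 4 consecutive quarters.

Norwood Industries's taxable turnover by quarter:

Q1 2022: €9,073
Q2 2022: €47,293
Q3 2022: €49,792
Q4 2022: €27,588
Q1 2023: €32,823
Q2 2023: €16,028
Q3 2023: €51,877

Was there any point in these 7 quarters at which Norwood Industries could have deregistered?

Quarters below €25,000: Q1 2022, Q2 2023.
Longest run of consecutive quarters below the threshold: 1.
1 < 4, so Norwood Industries never became eligible.

No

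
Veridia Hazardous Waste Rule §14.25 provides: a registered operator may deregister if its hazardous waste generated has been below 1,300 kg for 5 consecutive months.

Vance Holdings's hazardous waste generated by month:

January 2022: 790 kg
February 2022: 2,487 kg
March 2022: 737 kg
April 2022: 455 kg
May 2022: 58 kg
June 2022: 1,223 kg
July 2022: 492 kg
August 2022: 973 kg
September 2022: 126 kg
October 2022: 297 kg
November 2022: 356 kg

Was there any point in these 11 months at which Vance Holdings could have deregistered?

Yes

Months below 1,300 kg: January 2022, March 2022, April 2022, May 2022, June 2022, July 2022, August 2022, September 2022, October 2022, November 2022.
Longest run of consecutive months below the threshold: 9.
9 ≥ 5, so Vance Holdings became eligible.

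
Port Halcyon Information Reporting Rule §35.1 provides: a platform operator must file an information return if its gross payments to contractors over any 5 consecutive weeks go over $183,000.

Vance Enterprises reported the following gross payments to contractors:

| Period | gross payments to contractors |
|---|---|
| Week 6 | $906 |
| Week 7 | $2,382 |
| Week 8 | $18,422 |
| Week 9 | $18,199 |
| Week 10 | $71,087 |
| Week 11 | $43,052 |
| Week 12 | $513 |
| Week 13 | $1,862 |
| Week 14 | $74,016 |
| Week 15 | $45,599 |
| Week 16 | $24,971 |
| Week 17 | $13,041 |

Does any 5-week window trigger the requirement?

Yes

Week 6–Week 10: $906 + $2,382 + $18,422 + $18,199 + $71,087 = $110,996 (under)
Week 7–Week 11: $2,382 + $18,422 + $18,199 + $71,087 + $43,052 = $153,142 (under)
Week 8–Week 12: $18,422 + $18,199 + $71,087 + $43,052 + $513 = $151,273 (under)
Week 9–Week 13: $18,199 + $71,087 + $43,052 + $513 + $1,862 = $134,713 (under)
Week 10–Week 14: $71,087 + $43,052 + $513 + $1,862 + $74,016 = $190,530 (over)
Week 11–Week 15: $43,052 + $513 + $1,862 + $74,016 + $45,599 = $165,042 (under)
Week 12–Week 16: $513 + $1,862 + $74,016 + $45,599 + $24,971 = $146,961 (under)
Week 13–Week 17: $1,862 + $74,016 + $45,599 + $24,971 + $13,041 = $159,489 (under)
At least one window exceeds $183,000.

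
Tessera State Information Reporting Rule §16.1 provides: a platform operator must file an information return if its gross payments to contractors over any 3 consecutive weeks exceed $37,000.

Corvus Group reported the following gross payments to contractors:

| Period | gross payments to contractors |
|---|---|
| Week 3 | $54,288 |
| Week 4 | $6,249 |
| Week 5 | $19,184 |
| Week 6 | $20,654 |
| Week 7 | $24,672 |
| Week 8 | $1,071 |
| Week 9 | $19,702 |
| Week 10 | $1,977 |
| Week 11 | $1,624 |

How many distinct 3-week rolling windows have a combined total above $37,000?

Week 3–Week 5: $54,288 + $6,249 + $19,184 = $79,721 (over)
Week 4–Week 6: $6,249 + $19,184 + $20,654 = $46,087 (over)
Week 5–Week 7: $19,184 + $20,654 + $24,672 = $64,510 (over)
Week 6–Week 8: $20,654 + $24,672 + $1,071 = $46,397 (over)
Week 7–Week 9: $24,672 + $1,071 + $19,702 = $45,445 (over)
Week 8–Week 10: $1,071 + $19,702 + $1,977 = $22,750 (under)
Week 9–Week 11: $19,702 + $1,977 + $1,624 = $23,303 (under)
5 windows exceed the threshold.

5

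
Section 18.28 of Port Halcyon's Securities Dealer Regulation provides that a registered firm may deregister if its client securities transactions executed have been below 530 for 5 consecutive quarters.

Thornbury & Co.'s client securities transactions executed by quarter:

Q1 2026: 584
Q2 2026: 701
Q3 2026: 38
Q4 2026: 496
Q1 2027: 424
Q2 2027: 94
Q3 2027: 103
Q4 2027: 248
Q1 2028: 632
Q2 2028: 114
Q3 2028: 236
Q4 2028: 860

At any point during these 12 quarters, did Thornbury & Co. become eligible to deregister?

Quarters below 530: Q3 2026, Q4 2026, Q1 2027, Q2 2027, Q3 2027, Q4 2027, Q2 2028, Q3 2028.
Longest run of consecutive quarters below the threshold: 6.
6 ≥ 5, so Thornbury & Co. became eligible.

Yes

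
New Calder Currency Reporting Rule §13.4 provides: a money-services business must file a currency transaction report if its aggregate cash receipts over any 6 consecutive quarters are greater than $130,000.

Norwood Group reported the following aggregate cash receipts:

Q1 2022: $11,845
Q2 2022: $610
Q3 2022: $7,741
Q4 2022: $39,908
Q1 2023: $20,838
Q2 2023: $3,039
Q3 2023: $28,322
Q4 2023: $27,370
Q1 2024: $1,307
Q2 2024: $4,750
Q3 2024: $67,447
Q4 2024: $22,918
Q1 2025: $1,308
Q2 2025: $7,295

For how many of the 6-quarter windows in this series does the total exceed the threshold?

2

Q1 2022–Q2 2023: $11,845 + $610 + $7,741 + $39,908 + $20,838 + $3,039 = $83,981 (under)
Q2 2022–Q3 2023: $610 + $7,741 + $39,908 + $20,838 + $3,039 + $28,322 = $100,458 (under)
Q3 2022–Q4 2023: $7,741 + $39,908 + $20,838 + $3,039 + $28,322 + $27,370 = $127,218 (under)
Q4 2022–Q1 2024: $39,908 + $20,838 + $3,039 + $28,322 + $27,370 + $1,307 = $120,784 (under)
Q1 2023–Q2 2024: $20,838 + $3,039 + $28,322 + $27,370 + $1,307 + $4,750 = $85,626 (under)
Q2 2023–Q3 2024: $3,039 + $28,322 + $27,370 + $1,307 + $4,750 + $67,447 = $132,235 (over)
Q3 2023–Q4 2024: $28,322 + $27,370 + $1,307 + $4,750 + $67,447 + $22,918 = $152,114 (over)
Q4 2023–Q1 2025: $27,370 + $1,307 + $4,750 + $67,447 + $22,918 + $1,308 = $125,100 (under)
Q1 2024–Q2 2025: $1,307 + $4,750 + $67,447 + $22,918 + $1,308 + $7,295 = $105,025 (under)
2 windows exceed the threshold.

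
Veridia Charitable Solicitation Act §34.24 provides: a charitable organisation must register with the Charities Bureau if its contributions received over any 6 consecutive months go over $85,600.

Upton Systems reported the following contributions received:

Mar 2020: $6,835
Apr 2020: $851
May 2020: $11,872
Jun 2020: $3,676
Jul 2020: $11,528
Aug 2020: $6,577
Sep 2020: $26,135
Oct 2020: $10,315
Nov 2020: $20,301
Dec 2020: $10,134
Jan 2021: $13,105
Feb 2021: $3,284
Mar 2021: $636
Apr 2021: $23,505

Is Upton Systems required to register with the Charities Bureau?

Mar 2020–Aug 2020: $6,835 + $851 + $11,872 + $3,676 + $11,528 + $6,577 = $41,339 (under)
Apr 2020–Sep 2020: $851 + $11,872 + $3,676 + $11,528 + $6,577 + $26,135 = $60,639 (under)
May 2020–Oct 2020: $11,872 + $3,676 + $11,528 + $6,577 + $26,135 + $10,315 = $70,103 (under)
Jun 2020–Nov 2020: $3,676 + $11,528 + $6,577 + $26,135 + $10,315 + $20,301 = $78,532 (under)
Jul 2020–Dec 2020: $11,528 + $6,577 + $26,135 + $10,315 + $20,301 + $10,134 = $84,990 (under)
Aug 2020–Jan 2021: $6,577 + $26,135 + $10,315 + $20,301 + $10,134 + $13,105 = $86,567 (over)
Sep 2020–Feb 2021: $26,135 + $10,315 + $20,301 + $10,134 + $13,105 + $3,284 = $83,274 (under)
Oct 2020–Mar 2021: $10,315 + $20,301 + $10,134 + $13,105 + $3,284 + $636 = $57,775 (under)
Nov 2020–Apr 2021: $20,301 + $10,134 + $13,105 + $3,284 + $636 + $23,505 = $70,965 (under)
At least one window exceeds $85,600.

Yes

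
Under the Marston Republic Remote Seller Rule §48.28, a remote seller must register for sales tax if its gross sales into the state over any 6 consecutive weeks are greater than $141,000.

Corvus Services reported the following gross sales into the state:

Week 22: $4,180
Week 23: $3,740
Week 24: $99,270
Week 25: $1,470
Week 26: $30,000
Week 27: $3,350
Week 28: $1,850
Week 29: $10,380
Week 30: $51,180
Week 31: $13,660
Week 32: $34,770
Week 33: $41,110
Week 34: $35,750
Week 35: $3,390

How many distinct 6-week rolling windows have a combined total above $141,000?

5

Week 22–Week 27: $4,180 + $3,740 + $99,270 + $1,470 + $30,000 + $3,350 = $142,010 (over)
Week 23–Week 28: $3,740 + $99,270 + $1,470 + $30,000 + $3,350 + $1,850 = $139,680 (under)
Week 24–Week 29: $99,270 + $1,470 + $30,000 + $3,350 + $1,850 + $10,380 = $146,320 (over)
Week 25–Week 30: $1,470 + $30,000 + $3,350 + $1,850 + $10,380 + $51,180 = $98,230 (under)
Week 26–Week 31: $30,000 + $3,350 + $1,850 + $10,380 + $51,180 + $13,660 = $110,420 (under)
Week 27–Week 32: $3,350 + $1,850 + $10,380 + $51,180 + $13,660 + $34,770 = $115,190 (under)
Week 28–Week 33: $1,850 + $10,380 + $51,180 + $13,660 + $34,770 + $41,110 = $152,950 (over)
Week 29–Week 34: $10,380 + $51,180 + $13,660 + $34,770 + $41,110 + $35,750 = $186,850 (over)
Week 30–Week 35: $51,180 + $13,660 + $34,770 + $41,110 + $35,750 + $3,390 = $179,860 (over)
5 windows exceed the threshold.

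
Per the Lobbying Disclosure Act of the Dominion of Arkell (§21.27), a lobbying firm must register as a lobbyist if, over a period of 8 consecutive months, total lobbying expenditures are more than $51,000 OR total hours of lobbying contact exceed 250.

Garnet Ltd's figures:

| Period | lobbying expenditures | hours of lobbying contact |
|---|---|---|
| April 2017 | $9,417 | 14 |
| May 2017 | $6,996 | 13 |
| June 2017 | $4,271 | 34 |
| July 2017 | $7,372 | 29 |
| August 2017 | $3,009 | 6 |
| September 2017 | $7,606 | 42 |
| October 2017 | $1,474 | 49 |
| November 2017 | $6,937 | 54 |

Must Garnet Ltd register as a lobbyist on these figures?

No

Total lobbying expenditures: $9,417 + $6,996 + $4,271 + $7,372 + $3,009 + $7,606 + $1,474 + $6,937 = $47,082 (≤ $51,000).
Total hours of lobbying contact: 14 + 13 + 34 + 29 + 6 + 42 + 49 + 54 = 241 (≤ 250).
The test is 'or': neither threshold is exceeded.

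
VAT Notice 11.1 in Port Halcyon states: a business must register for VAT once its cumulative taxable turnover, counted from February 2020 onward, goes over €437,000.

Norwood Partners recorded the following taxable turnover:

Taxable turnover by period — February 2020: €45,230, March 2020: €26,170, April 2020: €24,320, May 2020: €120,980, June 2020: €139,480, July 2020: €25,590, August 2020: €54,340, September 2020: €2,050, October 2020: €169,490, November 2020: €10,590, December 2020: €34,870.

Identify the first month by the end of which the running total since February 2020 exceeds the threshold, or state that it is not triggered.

Through February 2020: €45,230
Through March 2020: €71,400
Through April 2020: €95,720
Through May 2020: €216,700
Through June 2020: €356,180
Through July 2020: €381,770
Through August 2020: €436,110
Through September 2020: €438,160 ← exceeds threshold

September 2020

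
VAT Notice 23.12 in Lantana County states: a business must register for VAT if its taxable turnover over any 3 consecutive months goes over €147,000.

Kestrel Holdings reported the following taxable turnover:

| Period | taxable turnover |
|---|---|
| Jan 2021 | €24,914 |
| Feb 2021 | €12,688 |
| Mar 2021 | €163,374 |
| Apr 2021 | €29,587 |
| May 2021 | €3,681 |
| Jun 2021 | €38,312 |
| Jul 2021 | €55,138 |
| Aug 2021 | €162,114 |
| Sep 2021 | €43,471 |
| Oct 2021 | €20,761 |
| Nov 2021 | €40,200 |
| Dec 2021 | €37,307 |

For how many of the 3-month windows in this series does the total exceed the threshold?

6

Jan 2021–Mar 2021: €24,914 + €12,688 + €163,374 = €200,976 (over)
Feb 2021–Apr 2021: €12,688 + €163,374 + €29,587 = €205,649 (over)
Mar 2021–May 2021: €163,374 + €29,587 + €3,681 = €196,642 (over)
Apr 2021–Jun 2021: €29,587 + €3,681 + €38,312 = €71,580 (under)
May 2021–Jul 2021: €3,681 + €38,312 + €55,138 = €97,131 (under)
Jun 2021–Aug 2021: €38,312 + €55,138 + €162,114 = €255,564 (over)
Jul 2021–Sep 2021: €55,138 + €162,114 + €43,471 = €260,723 (over)
Aug 2021–Oct 2021: €162,114 + €43,471 + €20,761 = €226,346 (over)
Sep 2021–Nov 2021: €43,471 + €20,761 + €40,200 = €104,432 (under)
Oct 2021–Dec 2021: €20,761 + €40,200 + €37,307 = €98,268 (under)
6 windows exceed the threshold.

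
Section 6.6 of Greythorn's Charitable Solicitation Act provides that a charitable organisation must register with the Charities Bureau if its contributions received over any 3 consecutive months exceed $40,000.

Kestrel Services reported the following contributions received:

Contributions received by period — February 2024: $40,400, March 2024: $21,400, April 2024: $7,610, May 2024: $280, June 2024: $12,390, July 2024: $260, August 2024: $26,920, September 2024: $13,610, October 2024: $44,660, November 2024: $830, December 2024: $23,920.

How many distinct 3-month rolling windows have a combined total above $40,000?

5

February 2024–April 2024: $40,400 + $21,400 + $7,610 = $69,410 (over)
March 2024–May 2024: $21,400 + $7,610 + $280 = $29,290 (under)
April 2024–June 2024: $7,610 + $280 + $12,390 = $20,280 (under)
May 2024–July 2024: $280 + $12,390 + $260 = $12,930 (under)
June 2024–August 2024: $12,390 + $260 + $26,920 = $39,570 (under)
July 2024–September 2024: $260 + $26,920 + $13,610 = $40,790 (over)
August 2024–October 2024: $26,920 + $13,610 + $44,660 = $85,190 (over)
September 2024–November 2024: $13,610 + $44,660 + $830 = $59,100 (over)
October 2024–December 2024: $44,660 + $830 + $23,920 = $69,410 (over)
5 windows exceed the threshold.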